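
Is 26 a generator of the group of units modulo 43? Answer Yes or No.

Yes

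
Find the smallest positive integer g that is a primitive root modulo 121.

2

φ(121) = φ(11^2) = 11·(11−1) = 110 = 2 · 5 · 11.
Test candidates g = 2, 3, … against the prime factors q ∈ {2, 5, 11} of φ(121): g is a generator iff g^(110/q) ≢ 1 for every such q.
g = 2: 2^55 ≡ 120; 2^22 ≡ 81; 2^10 ≡ 56 — none is 1, so 2 is a primitive root.
Hence the least primitive root of 121 is 2.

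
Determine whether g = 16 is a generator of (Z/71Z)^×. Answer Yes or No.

No

φ(71) = 71 − 1 = 70 = 2 · 5 · 7.
Test 16^(70/q) mod 71 for each prime factor q of 70:
16^35 ≡ 1 (mod 71)  [q = 2: ≡ 1 ✗]
16^14 ≡ 25 (mod 71)  [q = 5: ≢ 1 ✓]
16^10 ≡ 32 (mod 71)  [q = 7: ≢ 1 ✓]
16^35 ≡ 1 shows ord(16) | 35, strictly less than φ(71); not a primitive root.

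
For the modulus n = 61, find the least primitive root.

2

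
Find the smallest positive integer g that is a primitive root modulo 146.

φ(146) = φ(2)·φ(73) = 1·72 = 72 = 2^3 · 3^2.
Test candidates g = 2, 3, … against the prime factors q ∈ {2, 3} of φ(146): g is a generator iff g^(72/q) ≢ 1 for every such q.
g = 2: gcd(2, 146) = 2 > 1, not a unit — skip.
g = 3: 3^36 ≡ 1 — hits 1, so not a primitive root.
g = 4: gcd(4, 146) = 2 > 1, not a unit — skip.
g = 5: 5^36 ≡ 145; 5^24 ≡ 81 — none is 1, so 5 is a primitive root.
So 5 is the smallest generator of (Z/146Z)^×.

5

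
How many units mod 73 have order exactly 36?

12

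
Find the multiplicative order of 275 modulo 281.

56

ord(275) | φ(281) = 281 − 1 = 280 = 2^3 · 5 · 7.
Divisors of 280: 1, 2, 4, 5, 7, 8, 10, 14, 20, 28, 35, 40, 56, 70, 140, 280.
Evaluate successive powers at the divisors of 280:
275^1 ≡ 275 (mod 281)
275^2 ≡ 36 (mod 281)
275^4 ≡ 172 (mod 281)
275^5 ≡ 92 (mod 281)
275^7 ≡ 221 (mod 281)
275^8 ≡ 79 (mod 281)
275^10 ≡ 34 (mod 281)
275^14 ≡ 228 (mod 281)
275^20 ≡ 32 (mod 281)
275^28 ≡ 280 (mod 281)
275^35 ≡ 60 (mod 281)
275^40 ≡ 181 (mod 281)
275^56 ≡ 1 (mod 281) ✓
Hence ord(275) = 56.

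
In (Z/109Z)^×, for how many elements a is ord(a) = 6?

φ(109) = 109 − 1 = 108 = 2^2 · 3^3.
Since (Z/109Z)^× is cyclic of order 108, the number of elements of order d is φ(d) when d | 108 and 0 otherwise.
6 = 2 · 3 divides 108, and φ(6) = 2.

2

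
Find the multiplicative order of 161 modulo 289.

136

Since 161 ∈ (Z/289Z)^×, its order divides φ(289) = φ(17^2) = 17·(17−1) = 272 = 2^4 · 17.
Divisors of 272: 1, 2, 4, 8, 16, 17, 34, 68, 136, 272.
Compute 161^d (mod 289) for the divisors d until we hit 1:
161^1 ≡ 161 (mod 289)
161^2 ≡ 200 (mod 289)
161^4 ≡ 118 (mod 289)
161^8 ≡ 52 (mod 289)
161^16 ≡ 103 (mod 289)
161^17 ≡ 110 (mod 289)
161^34 ≡ 251 (mod 289)
161^68 ≡ 288 (mod 289)
161^136 ≡ 1 (mod 289) ✓
The smallest such exponent is 136, so the order of 161 is 136.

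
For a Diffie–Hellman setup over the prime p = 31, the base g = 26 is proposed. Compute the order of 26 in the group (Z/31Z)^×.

Since 26 ∈ (Z/31Z)^×, its order divides φ(31) = 31 − 1 = 30 = 2 · 3 · 5.
Divisors of 30: 1, 2, 3, 5, 6, 10, 15, 30.
Evaluate successive powers at the divisors of 30:
26^1 ≡ 26
26^2 ≡ 25
26^3 ≡ 30
26^5 ≡ 6
26^6 ≡ 1
Therefore the multiplicative order of 26 modulo 31 is 6.

6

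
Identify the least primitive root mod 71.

7

φ(71) = 71 − 1 = 70 = 2 · 5 · 7.
Test candidates g = 2, 3, … against the prime factors q ∈ {2, 5, 7} of φ(71): g is a generator iff g^(70/q) ≢ 1 for every such q.
g = 2: 2^35 ≡ 1 — hits 1, so not a primitive root.
g = 3: 3^35 ≡ 1 — hits 1, so not a primitive root.
g = 4: 4^35 ≡ 1 — hits 1, so not a primitive root.
g = 5: 5^35 ≡ 1 — hits 1, so not a primitive root.
g = 6: 6^35 ≡ 1 — hits 1, so not a primitive root.
g = 7: 7^35 ≡ 70; 7^14 ≡ 54; 7^10 ≡ 45 — none is 1, so 7 is a primitive root.
So 7 is the smallest generator of (Z/71Z)^×.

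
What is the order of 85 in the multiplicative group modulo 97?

16

Since 85 ∈ (Z/97Z)^×, its order divides φ(97) = 97 − 1 = 96 = 2^5 · 3.
Divisors of 96: 1, 2, 3, 4, 6, 8, 12, 16, 24, 32, 48, 96.
Test each divisor d:
85^1 ≡ 85 (mod 97)
85^2 ≡ 47 (mod 97)
85^3 ≡ 18 (mod 97)
85^4 ≡ 75 (mod 97)
85^6 ≡ 33 (mod 97)
85^8 ≡ 96 (mod 97)
85^12 ≡ 22 (mod 97)
85^16 ≡ 1 (mod 97) ✓
So ord_97(85) = 16.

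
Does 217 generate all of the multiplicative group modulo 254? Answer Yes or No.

φ(254) = φ(2)·φ(127) = 1·126 = 126 = 2 · 3^2 · 7.
It suffices to check that the order of 217 is not a proper divisor of 126: compute 217^(126/q) for q ∈ {2, 3, 7}.
217^63 ≡ 253 (mod 254)  [q = 2: ≢ 1 ✓]
217^42 ≡ 19 (mod 254)  [q = 3: ≢ 1 ✓]
217^18 ≡ 1 (mod 254)  [q = 7: ≡ 1 ✗]
Since 217^18 ≡ 1, the order of 217 divides 18 < 126, so 217 is not a primitive root.

No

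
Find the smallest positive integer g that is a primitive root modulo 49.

φ(49) = φ(7^2) = 7·(7−1) = 42 = 2 · 3 · 7.
Test candidates g = 2, 3, … against the prime factors q ∈ {2, 3, 7} of φ(49): g is a generator iff g^(42/q) ≢ 1 for every such q.
g = 2: 2^21 ≡ 1 — hits 1, so not a primitive root.
g = 3: 3^21 ≡ 48; 3^14 ≡ 30; 3^6 ≡ 43 — none is 1, so 3 is a primitive root.
The smallest primitive root modulo 49 is 3.

3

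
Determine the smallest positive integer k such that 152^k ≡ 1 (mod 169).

39

By Lagrange's theorem, ord_169(152) divides φ(169) = φ(13^2) = 13·(13−1) = 156 = 2^2 · 3 · 13.
Divisors of 156: 1, 2, 3, 4, 6, 12, 13, 26, 39, 52, 78, 156.
Check 152^d mod 169 for each divisor in increasing order:
152^1 ≡ 152
152^2 ≡ 120
152^3 ≡ 157
152^4 ≡ 35
152^6 ≡ 144
152^12 ≡ 118
152^13 ≡ 22
152^26 ≡ 146
152^39 ≡ 1
Hence ord(152) = 39.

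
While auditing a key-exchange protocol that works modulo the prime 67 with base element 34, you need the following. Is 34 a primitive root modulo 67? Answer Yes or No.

Yes

φ(67) = 67 − 1 = 66 = 2 · 3 · 11.
Test 34^(66/q) mod 67 for each prime factor q of 66:
34^33 ≡ 66 (mod 67)  [q = 2: ≢ 1 ✓]
34^22 ≡ 29 (mod 67)  [q = 3: ≢ 1 ✓]
34^6 ≡ 22 (mod 67)  [q = 11: ≢ 1 ✓]
All checks pass, so 34 has order 66 and is a primitive root modulo 67.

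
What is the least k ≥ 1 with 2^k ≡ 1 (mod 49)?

21

ord(2) | φ(49) = φ(7^2) = 7·(7−1) = 42 = 2 · 3 · 7.
Divisors of 42: 1, 2, 3, 6, 7, 14, 21, 42.
Check 2^d mod 49 for each divisor in increasing order:
2^1 ≡ 2 (mod 49)
2^2 ≡ 4 (mod 49)
2^3 ≡ 8 (mod 49)
2^6 ≡ 15 (mod 49)
2^7 ≡ 30 (mod 49)
2^14 ≡ 18 (mod 49)
2^21 ≡ 1 (mod 49) ✓
Hence ord(2) = 21.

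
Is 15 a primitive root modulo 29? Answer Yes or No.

φ(29) = 29 − 1 = 28 = 2^2 · 7.
It suffices to check that the order of 15 is not a proper divisor of 28: compute 15^(28/q) for q ∈ {2, 7}.
15^14 ≡ 28 (mod 29)  [q = 2: ≢ 1 ✓]
15^4 ≡ 20 (mod 29)  [q = 7: ≢ 1 ✓]
Every test exponent gives a nontrivial residue, hence 15 generates the full group.

Yes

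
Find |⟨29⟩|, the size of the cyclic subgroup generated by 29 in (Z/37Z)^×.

Since 29 ∈ (Z/37Z)^×, its order divides φ(37) = 37 − 1 = 36 = 2^2 · 3^2.
Divisors of 36: 1, 2, 3, 4, 6, 9, 12, 18, 36.
Evaluate successive powers at the divisors of 36:
29^1 ≡ 29 (mod 37)
29^2 ≡ 27 (mod 37)
29^3 ≡ 6 (mod 37)
29^4 ≡ 26 (mod 37)
29^6 ≡ 36 (mod 37)
29^9 ≡ 31 (mod 37)
29^12 ≡ 1 (mod 37) ✓
Hence ord(29) = 12.

12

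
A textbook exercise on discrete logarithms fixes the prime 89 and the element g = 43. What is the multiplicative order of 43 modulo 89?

ord(43) | φ(89) = 89 − 1 = 88 = 2^3 · 11.
Divisors of 88: 1, 2, 4, 8, 11, 22, 44, 88.
Compute 43^d (mod 89) for the divisors d until we hit 1:
43^1 ≡ 43
43^2 ≡ 69
43^4 ≡ 44
43^8 ≡ 67
43^11 ≡ 52
43^22 ≡ 34
43^44 ≡ 88
43^88 ≡ 1
Therefore the multiplicative order of 43 modulo 89 is 88.

88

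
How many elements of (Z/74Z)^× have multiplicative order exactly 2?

1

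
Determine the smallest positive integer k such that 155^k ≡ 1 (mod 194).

ord(155) | φ(194) = φ(2)·φ(97) = 1·96 = 96 = 2^5 · 3.
Divisors of 96: 1, 2, 3, 4, 6, 8, 12, 16, 24, 32, 48, 96.
Check 155^d mod 194 for each divisor in increasing order:
155^1 ≡ 155 (mod 194)
155^2 ≡ 163 (mod 194)
155^3 ≡ 45 (mod 194)
155^4 ≡ 185 (mod 194)
155^6 ≡ 85 (mod 194)
155^8 ≡ 81 (mod 194)
155^12 ≡ 47 (mod 194)
155^16 ≡ 159 (mod 194)
155^24 ≡ 75 (mod 194)
155^32 ≡ 61 (mod 194)
155^48 ≡ 193 (mod 194)
155^96 ≡ 1 (mod 194) ✓
So ord_194(155) = 96.

96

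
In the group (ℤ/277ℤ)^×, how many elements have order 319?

φ(277) = 277 − 1 = 276 = 2^2 · 3 · 23.
In a cyclic group of order 276, there are φ(d) elements of order d for each divisor d of 276, and zero for non-divisors.
Here 276 is not a multiple of 319, so there are no elements of order 319.

0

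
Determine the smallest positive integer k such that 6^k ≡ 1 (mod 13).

12

By Lagrange's theorem, ord_13(6) divides φ(13) = 13 − 1 = 12 = 2^2 · 3.
Divisors of 12: 1, 2, 3, 4, 6, 12.
Check 6^d mod 13 for each divisor in increasing order:
6^1 ≡ 6 (mod 13)
6^2 ≡ 10 (mod 13)
6^3 ≡ 8 (mod 13)
6^4 ≡ 9 (mod 13)
6^6 ≡ 12 (mod 13)
6^12 ≡ 1 (mod 13) ✓
Therefore the multiplicative order of 6 modulo 13 is 12.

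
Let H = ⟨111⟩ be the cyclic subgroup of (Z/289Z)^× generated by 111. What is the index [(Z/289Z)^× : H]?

Since 111 ∈ (Z/289Z)^×, its order divides φ(289) = φ(17^2) = 17·(17−1) = 272 = 2^4 · 17.
Divisors of 272: 1, 2, 4, 8, 16, 17, 34, 68, 136, 272.
Compute 111^d (mod 289) for the divisors d until we hit 1:
111^1 ≡ 111 (mod 289)
111^2 ≡ 183 (mod 289)
111^4 ≡ 254 (mod 289)
111^8 ≡ 69 (mod 289)
111^16 ≡ 137 (mod 289)
111^17 ≡ 179 (mod 289)
111^34 ≡ 251 (mod 289)
111^68 ≡ 288 (mod 289)
111^136 ≡ 1 (mod 289) ✓
The order of 111 is 136, so the subgroup it generates has 136 elements.
Index = |(Z/289Z)^×| / |⟨111⟩| = 272 / 136 = 2.

2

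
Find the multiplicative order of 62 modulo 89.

88

ord(62) | φ(89) = 89 − 1 = 88 = 2^3 · 11.
Divisors of 88: 1, 2, 4, 8, 11, 22, 44, 88.
Check 62^d mod 89 for each divisor in increasing order:
62^1 ≡ 62 (mod 89)
62^2 ≡ 17 (mod 89)
62^4 ≡ 22 (mod 89)
62^8 ≡ 39 (mod 89)
62^11 ≡ 77 (mod 89)
62^22 ≡ 55 (mod 89)
62^44 ≡ 88 (mod 89)
62^88 ≡ 1 (mod 89) ✓
So ord_89(62) = 88.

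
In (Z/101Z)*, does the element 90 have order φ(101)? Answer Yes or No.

φ(101) = 101 − 1 = 100 = 2^2 · 5^2.
An element g generates (Z/101Z)^× iff g^(100/q) ≢ 1 (mod 101) for each prime q ∈ {2, 5}.
90^50 ≡ 100 (mod 101)  [q = 2: ≢ 1 ✓]
90^20 ≡ 87 (mod 101)  [q = 5: ≢ 1 ✓]
All checks pass, so 90 has order 100 and is a primitive root modulo 101.

Yes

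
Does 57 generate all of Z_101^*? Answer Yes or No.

No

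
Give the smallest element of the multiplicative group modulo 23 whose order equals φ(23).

5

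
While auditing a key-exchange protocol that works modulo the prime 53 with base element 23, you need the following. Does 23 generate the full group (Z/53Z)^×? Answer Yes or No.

φ(53) = 53 − 1 = 52 = 2^2 · 13.
Test 23^(52/q) mod 53 for each prime factor q of 52:
23^26 ≡ 52 (mod 53)  [q = 2: ≢ 1 ✓]
23^4 ≡ 1 (mod 53)  [q = 13: ≡ 1 ✗]
The check at q = 13 fails, so 23 generates a proper subgroup.

No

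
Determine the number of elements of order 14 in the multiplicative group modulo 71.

6

φ(71) = 71 − 1 = 70 = 2 · 5 · 7.
(Z/71Z)^× is cyclic (|G| = 70); a cyclic group of order m has exactly φ(d) elements of each order d | m, and none otherwise.
14 = 2 · 7 divides 70, and φ(14) = 6.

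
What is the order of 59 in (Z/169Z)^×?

By Lagrange's theorem, ord_169(59) divides φ(169) = φ(13^2) = 13·(13−1) = 156 = 2^2 · 3 · 13.
Divisors of 156: 1, 2, 3, 4, 6, 12, 13, 26, 39, 52, 78, 156.
Check 59^d mod 169 for each divisor in increasing order:
59^1 ≡ 59
59^2 ≡ 101
59^3 ≡ 44
59^4 ≡ 61
59^6 ≡ 77
59^12 ≡ 14
59^13 ≡ 150
59^26 ≡ 23
59^39 ≡ 70
59^52 ≡ 22
59^78 ≡ 168
59^156 ≡ 1
The smallest such exponent is 156, so the order of 59 is 156.

156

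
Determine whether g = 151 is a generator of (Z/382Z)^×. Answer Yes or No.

φ(382) = φ(2)·φ(191) = 1·190 = 190 = 2 · 5 · 19.
151 is a primitive root mod 382 iff 151^(φ(382)/q) ≢ 1 for every prime q | φ(382), i.e. q ∈ {2, 5, 19}.
151^95 ≡ 381 (mod 382)  [q = 2: ≢ 1 ✓]
151^38 ≡ 375 (mod 382)  [q = 5: ≢ 1 ✓]
151^10 ≡ 345 (mod 382)  [q = 19: ≢ 1 ✓]
None equal 1, so ord_382(151) = 190: 151 is a primitive root.

Yes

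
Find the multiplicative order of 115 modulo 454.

226

By Lagrange's theorem, ord_454(115) divides φ(454) = φ(2)·φ(227) = 1·226 = 226 = 2 · 113.
Divisors of 226: 1, 2, 113, 226.
Evaluate successive powers at the divisors of 226:
115^1 ≡ 115 (mod 454)
115^2 ≡ 59 (mod 454)
115^113 ≡ 453 (mod 454)
115^226 ≡ 1 (mod 454) ✓
Hence ord(115) = 226.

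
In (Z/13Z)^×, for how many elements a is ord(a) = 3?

2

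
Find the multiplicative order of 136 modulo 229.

The order of 136 must divide φ(229) = 229 − 1 = 228 = 2^2 · 3 · 19.
Divisors of 228: 1, 2, 3, 4, 6, 12, 19, 38, 57, 76, 114, 228.
Evaluate successive powers at the divisors of 228:
136^1 ≡ 136 (mod 229)
136^2 ≡ 176 (mod 229)
136^3 ≡ 120 (mod 229)
136^4 ≡ 61 (mod 229)
136^6 ≡ 202 (mod 229)
136^12 ≡ 42 (mod 229)
136^19 ≡ 122 (mod 229)
136^38 ≡ 228 (mod 229)
136^57 ≡ 107 (mod 229)
136^76 ≡ 1 (mod 229) ✓
The smallest such exponent is 76, so the order of 136 is 76.

76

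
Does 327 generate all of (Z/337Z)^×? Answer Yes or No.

Yes

φ(337) = 337 − 1 = 336 = 2^4 · 3 · 7.
Test 327^(336/q) mod 337 for each prime factor q of 336:
327^168 ≡ 336 (mod 337)  [q = 2: ≢ 1 ✓]
327^112 ≡ 128 (mod 337)  [q = 3: ≢ 1 ✓]
327^48 ≡ 175 (mod 337)  [q = 7: ≢ 1 ✓]
All checks pass, so 327 has order 336 and is a primitive root modulo 337.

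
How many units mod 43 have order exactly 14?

φ(43) = 43 − 1 = 42 = 2 · 3 · 7.
(Z/43Z)^× is cyclic (|G| = 42); a cyclic group of order m has exactly φ(d) elements of each order d | m, and none otherwise.
14 = 2 · 7 divides 42, and φ(14) = 6.

6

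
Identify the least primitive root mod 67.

φ(67) = 67 − 1 = 66 = 2 · 3 · 11.
g is a primitive root iff g^(66/q) ≢ 1 (mod 67) for each prime q ∈ {2, 3, 11}.
g = 2: 2^33 ≡ 66; 2^22 ≡ 37; 2^6 ≡ 64 — none is 1, so 2 is a primitive root.
The smallest primitive root modulo 67 is 2.

2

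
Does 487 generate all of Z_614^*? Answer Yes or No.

φ(614) = φ(2)·φ(307) = 1·306 = 306 = 2 · 3^2 · 17.
487 is a primitive root mod 614 iff 487^(φ(614)/q) ≢ 1 for every prime q | φ(614), i.e. q ∈ {2, 3, 17}.
487^153 ≡ 613 (mod 614)  [q = 2: ≢ 1 ✓]
487^102 ≡ 289 (mod 614)  [q = 3: ≢ 1 ✓]
487^18 ≡ 9 (mod 614)  [q = 17: ≢ 1 ✓]
All checks pass, so 487 has order 306 and is a primitive root modulo 614.

Yes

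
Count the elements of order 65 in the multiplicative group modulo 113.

φ(113) = 113 − 1 = 112 = 2^4 · 7.
Since (Z/113Z)^× is cyclic of order 112, the number of elements of order d is φ(d) when d | 112 and 0 otherwise.
Since 65 ∤ 112, the count is 0.

0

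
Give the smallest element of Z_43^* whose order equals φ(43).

3

φ(43) = 43 − 1 = 42 = 2 · 3 · 7.
Test candidates g = 2, 3, … against the prime factors q ∈ {2, 3, 7} of φ(43): g is a generator iff g^(42/q) ≢ 1 for every such q.
g = 2: 2^21 ≡ 42; 2^14 ≡ 1 — hits 1, so not a primitive root.
g = 3: 3^21 ≡ 42; 3^14 ≡ 36; 3^6 ≡ 41 — none is 1, so 3 is a primitive root.
Hence the least primitive root of 43 is 3.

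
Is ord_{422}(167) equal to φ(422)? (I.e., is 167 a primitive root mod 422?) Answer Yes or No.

φ(422) = φ(2)·φ(211) = 1·210 = 210 = 2 · 3 · 5 · 7.
167 is a primitive root mod 422 iff 167^(φ(422)/q) ≢ 1 for every prime q | φ(422), i.e. q ∈ {2, 3, 5, 7}.
167^105 ≡ 421 (mod 422)  [q = 2: ≢ 1 ✓]
167^70 ≡ 225 (mod 422)  [q = 3: ≢ 1 ✓]
167^42 ≡ 71 (mod 422)  [q = 5: ≢ 1 ✓]
167^30 ≡ 355 (mod 422)  [q = 7: ≢ 1 ✓]
None equal 1, so ord_422(167) = 210: 167 is a primitive root.

Yes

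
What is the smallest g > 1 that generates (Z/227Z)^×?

2

φ(227) = 227 − 1 = 226 = 2 · 113.
g is a primitive root iff g^(226/q) ≢ 1 (mod 227) for each prime q ∈ {2, 113}.
g = 2: 2^113 ≡ 226; 2^2 ≡ 4 — none is 1, so 2 is a primitive root.
Hence the least primitive root of 227 is 2.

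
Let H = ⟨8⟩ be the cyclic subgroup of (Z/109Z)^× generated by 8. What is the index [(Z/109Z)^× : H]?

9

Since 8 ∈ (Z/109Z)^×, its order divides φ(109) = 109 − 1 = 108 = 2^2 · 3^3.
Divisors of 108: 1, 2, 3, 4, 6, 9, 12, 18, 27, 36, 54, 108.
Compute 8^d (mod 109) for the divisors d until we hit 1:
8^1 ≡ 8
8^2 ≡ 64
8^3 ≡ 76
8^4 ≡ 63
8^6 ≡ 108
8^9 ≡ 33
8^12 ≡ 1
Thus |⟨8⟩| = ord(8) = 12.
The index is φ(109) / ord(8) = 108 / 12 = 9.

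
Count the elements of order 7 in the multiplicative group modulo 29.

φ(29) = 29 − 1 = 28 = 2^2 · 7.
(Z/29Z)^× is cyclic (|G| = 28); a cyclic group of order m has exactly φ(d) elements of each order d | m, and none otherwise.
7 | 28, and φ(7) = 7 − 1 = 6.

6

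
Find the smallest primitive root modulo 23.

5

φ(23) = 23 − 1 = 22 = 2 · 11.
Test candidates g = 2, 3, … against the prime factors q ∈ {2, 11} of φ(23): g is a generator iff g^(22/q) ≢ 1 for every such q.
g = 2: 2^11 ≡ 1 — hits 1, so not a primitive root.
g = 3: 3^11 ≡ 1 — hits 1, so not a primitive root.
g = 4: 4^11 ≡ 1 — hits 1, so not a primitive root.
g = 5: 5^11 ≡ 22; 5^2 ≡ 2 — none is 1, so 5 is a primitive root.
So 5 is the smallest generator of (Z/23Z)^×.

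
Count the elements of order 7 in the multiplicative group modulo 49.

6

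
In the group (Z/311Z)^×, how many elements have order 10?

φ(311) = 311 − 1 = 310 = 2 · 5 · 31.
Since (Z/311Z)^× is cyclic of order 310, the number of elements of order d is φ(d) when d | 310 and 0 otherwise.
10 = 2 · 5 divides 310, and φ(10) = 4.

4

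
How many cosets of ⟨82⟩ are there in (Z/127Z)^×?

2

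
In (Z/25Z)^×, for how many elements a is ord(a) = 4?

2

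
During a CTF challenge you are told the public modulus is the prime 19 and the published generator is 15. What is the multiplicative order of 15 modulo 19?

18

By Lagrange's theorem, ord_19(15) divides φ(19) = 19 − 1 = 18 = 2 · 3^2.
Divisors of 18: 1, 2, 3, 6, 9, 18.
Evaluate successive powers at the divisors of 18:
15^1 ≡ 15
15^2 ≡ 16
15^3 ≡ 12
15^6 ≡ 11
15^9 ≡ 18
15^18 ≡ 1
Therefore the multiplicative order of 15 modulo 19 is 18.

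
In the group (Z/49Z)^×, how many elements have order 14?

φ(49) = φ(7^2) = 7·(7−1) = 42 = 2 · 3 · 7.
(Z/49Z)^× is cyclic (|G| = 42); a cyclic group of order m has exactly φ(d) elements of each order d | m, and none otherwise.
14 = 2 · 7 divides 42, and φ(14) = 6.

6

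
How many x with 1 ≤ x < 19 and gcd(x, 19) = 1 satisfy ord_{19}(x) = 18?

φ(19) = 19 − 1 = 18 = 2 · 3^2.
(Z/19Z)^× is cyclic (|G| = 18); a cyclic group of order m has exactly φ(d) elements of each order d | m, and none otherwise.
18 = 2 · 3^2 divides 18, and φ(18) = 6.

6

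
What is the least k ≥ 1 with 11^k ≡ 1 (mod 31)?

By Lagrange's theorem, ord_31(11) divides φ(31) = 31 − 1 = 30 = 2 · 3 · 5.
Divisors of 30: 1, 2, 3, 5, 6, 10, 15, 30.
Compute 11^d (mod 31) for the divisors d until we hit 1:
11^1 ≡ 11 (mod 31)
11^2 ≡ 28 (mod 31)
11^3 ≡ 29 (mod 31)
11^5 ≡ 6 (mod 31)
11^6 ≡ 4 (mod 31)
11^10 ≡ 5 (mod 31)
11^15 ≡ 30 (mod 31)
11^30 ≡ 1 (mod 31) ✓
The smallest such exponent is 30, so the order of 11 is 30.

30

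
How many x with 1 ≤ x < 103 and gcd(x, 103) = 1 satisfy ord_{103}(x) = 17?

φ(103) = 103 − 1 = 102 = 2 · 3 · 17.
In a cyclic group of order 102, there are φ(d) elements of order d for each divisor d of 102, and zero for non-divisors.
17 | 102, and φ(17) = 17 − 1 = 16.

16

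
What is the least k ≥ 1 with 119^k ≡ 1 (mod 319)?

140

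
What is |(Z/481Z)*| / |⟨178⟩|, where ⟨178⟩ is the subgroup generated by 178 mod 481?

Since 178 ∈ (Z/481Z)^×, its order divides φ(481) = φ(13·37) = (13−1)·(37−1) = 12·36 = 432 = 2^4 · 3^3.
Divisors of 432: 1, 2, 3, 4, 6, 8, 9, 12, 16, 18, 24, 27, 36, 48, 54, 72, 108, 144, 216, 432.
Compute 178^d (mod 481) for the divisors d until we hit 1:
178^1 ≡ 178 (mod 481)
178^2 ≡ 419 (mod 481)
178^3 ≡ 27 (mod 481)
178^4 ≡ 477 (mod 481)
178^6 ≡ 248 (mod 481)
178^8 ≡ 16 (mod 481)
178^9 ≡ 443 (mod 481)
178^12 ≡ 417 (mod 481)
178^16 ≡ 256 (mod 481)
178^18 ≡ 1 (mod 481) ✓
So ord_481(178) = 18, hence |⟨178⟩| = 18.
Index = |(Z/481Z)^×| / |⟨178⟩| = 432 / 18 = 24.

24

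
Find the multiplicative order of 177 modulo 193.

24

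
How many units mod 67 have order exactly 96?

φ(67) = 67 − 1 = 66 = 2 · 3 · 11.
(Z/67Z)^× is cyclic (|G| = 66); a cyclic group of order m has exactly φ(d) elements of each order d | m, and none otherwise.
Since 96 ∤ 66, the count is 0.

0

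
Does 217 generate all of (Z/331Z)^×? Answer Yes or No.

φ(331) = 331 − 1 = 330 = 2 · 3 · 5 · 11.
An element g generates (Z/331Z)^× iff g^(330/q) ≢ 1 (mod 331) for each prime q ∈ {2, 3, 5, 11}.
217^165 ≡ 330 (mod 331)  [q = 2: ≢ 1 ✓]
217^110 ≡ 299 (mod 331)  [q = 3: ≢ 1 ✓]
217^66 ≡ 64 (mod 331)  [q = 5: ≢ 1 ✓]
217^30 ≡ 111 (mod 331)  [q = 11: ≢ 1 ✓]
None equal 1, so ord_331(217) = 330: 217 is a primitive root.

Yes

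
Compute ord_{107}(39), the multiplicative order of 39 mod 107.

53

By Lagrange's theorem, ord_107(39) divides φ(107) = 107 − 1 = 106 = 2 · 53.
Divisors of 106: 1, 2, 53, 106.
Test each divisor d:
39^1 ≡ 39
39^2 ≡ 23
39^53 ≡ 1
The smallest such exponent is 53, so the order of 39 is 53.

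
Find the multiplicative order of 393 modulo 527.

ord(393) | φ(527) = φ(17·31) = (17−1)·(31−1) = 16·30 = 480 = 2^5 · 3 · 5.
Divisors of 480: 1, 2, 3, 4, 5, 6, 8, 10, 12, 15, 16, 20, 24, 30, 32, 40, 48, 60, 80, 96, 120, 160, 240, 480.
Compute 393^d (mod 527) for the divisors d until we hit 1:
393^1 ≡ 393 (mod 527)
393^2 ≡ 38 (mod 527)
393^3 ≡ 178 (mod 527)
393^4 ≡ 390 (mod 527)
393^5 ≡ 440 (mod 527)
393^6 ≡ 64 (mod 527)
393^8 ≡ 324 (mod 527)
393^10 ≡ 191 (mod 527)
393^12 ≡ 407 (mod 527)
393^15 ≡ 247 (mod 527)
393^16 ≡ 103 (mod 527)
393^20 ≡ 118 (mod 527)
393^24 ≡ 171 (mod 527)
393^30 ≡ 404 (mod 527)
393^32 ≡ 69 (mod 527)
393^40 ≡ 222 (mod 527)
393^48 ≡ 256 (mod 527)
393^60 ≡ 373 (mod 527)
393^80 ≡ 273 (mod 527)
393^96 ≡ 188 (mod 527)
393^120 ≡ 1 (mod 527) ✓
Hence ord(393) = 120.

120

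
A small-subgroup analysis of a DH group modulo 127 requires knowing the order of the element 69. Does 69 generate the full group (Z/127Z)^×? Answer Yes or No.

No

φ(127) = 127 − 1 = 126 = 2 · 3^2 · 7.
Test 69^(126/q) mod 127 for each prime factor q of 126:
69^63 ≡ 1 (mod 127)  [q = 2: ≡ 1 ✗]
69^42 ≡ 19 (mod 127)  [q = 3: ≢ 1 ✓]
69^18 ≡ 64 (mod 127)  [q = 7: ≢ 1 ✓]
Since 69^63 ≡ 1, the order of 69 divides 63 < 126, so 69 is not a primitive root.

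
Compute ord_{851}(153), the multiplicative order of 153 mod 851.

ord(153) | φ(851) = φ(23·37) = (23−1)·(37−1) = 22·36 = 792 = 2^3 · 3^2 · 11.
Divisors of 792: 1, 2, 3, 4, 6, 8, 9, 11, 12, 18, 22, 24, 33, 36, 44, 66, 72, 88, 99, 132, 198, 264, 396, 792.
Test each divisor d:
153^1 ≡ 153
153^2 ≡ 432
153^3 ≡ 569
153^4 ≡ 255
153^6 ≡ 381
153^8 ≡ 349
153^9 ≡ 635
153^11 ≡ 298
153^12 ≡ 491
153^18 ≡ 702
153^22 ≡ 300
153^24 ≡ 248
153^33 ≡ 45
153^36 ≡ 75
153^44 ≡ 645
153^66 ≡ 323
153^72 ≡ 519
153^88 ≡ 737
153^99 ≡ 68
153^132 ≡ 507
153^198 ≡ 369
153^264 ≡ 47
153^396 ≡ 1
So ord_851(153) = 396.

396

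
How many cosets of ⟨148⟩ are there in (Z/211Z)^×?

30

The order of 148 must divide φ(211) = 211 − 1 = 210 = 2 · 3 · 5 · 7.
Divisors of 210: 1, 2, 3, 5, 6, 7, 10, 14, 15, 21, 30, 35, 42, 70, 105, 210.
Compute 148^d (mod 211) for the divisors d until we hit 1:
148^1 ≡ 148 (mod 211)
148^2 ≡ 171 (mod 211)
148^3 ≡ 199 (mod 211)
148^5 ≡ 58 (mod 211)
148^6 ≡ 144 (mod 211)
148^7 ≡ 1 (mod 211) ✓
So ord_211(148) = 7, hence |⟨148⟩| = 7.
[(Z/211Z)^× : ⟨148⟩] = 210/7 = 30.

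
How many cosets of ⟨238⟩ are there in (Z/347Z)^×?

1

By Lagrange's theorem, ord_347(238) divides φ(347) = 347 − 1 = 346 = 2 · 173.
Divisors of 346: 1, 2, 173, 346.
Compute 238^d (mod 347) for the divisors d until we hit 1:
238^1 ≡ 238
238^2 ≡ 83
238^173 ≡ 346
238^346 ≡ 1
Thus |⟨238⟩| = ord(238) = 346.
[(Z/347Z)^× : ⟨238⟩] = 346/346 = 1.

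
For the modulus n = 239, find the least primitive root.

φ(239) = 239 − 1 = 238 = 2 · 7 · 17.
Test candidates g = 2, 3, … against the prime factors q ∈ {2, 7, 17} of φ(239): g is a generator iff g^(238/q) ≢ 1 for every such q.
g = 2: 2^119 ≡ 1 — hits 1, so not a primitive root.
g = 3: 3^119 ≡ 1 — hits 1, so not a primitive root.
g = 4: 4^119 ≡ 1 — hits 1, so not a primitive root.
g = 5: 5^119 ≡ 1 — hits 1, so not a primitive root.
g = 6: 6^119 ≡ 1 — hits 1, so not a primitive root.
g = 7: 7^119 ≡ 238; 7^34 ≡ 24; 7^14 ≡ 211 — none is 1, so 7 is a primitive root.
So 7 is the smallest generator of (Z/239Z)^×.

7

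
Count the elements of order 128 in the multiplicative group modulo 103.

0

φ(103) = 103 − 1 = 102 = 2 · 3 · 17.
(Z/103Z)^× is cyclic (|G| = 102); a cyclic group of order m has exactly φ(d) elements of each order d | m, and none otherwise.
Here 102 is not a multiple of 128, so there are no elements of order 128.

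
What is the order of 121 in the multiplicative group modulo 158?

39

Since 121 ∈ (Z/158Z)^×, its order divides φ(158) = φ(2)·φ(79) = 1·78 = 78 = 2 · 3 · 13.
Divisors of 78: 1, 2, 3, 6, 13, 26, 39, 78.
Evaluate successive powers at the divisors of 78:
121^1 ≡ 121 (mod 158)
121^2 ≡ 105 (mod 158)
121^3 ≡ 65 (mod 158)
121^6 ≡ 117 (mod 158)
121^13 ≡ 55 (mod 158)
121^26 ≡ 23 (mod 158)
121^39 ≡ 1 (mod 158) ✓
Hence ord(121) = 39.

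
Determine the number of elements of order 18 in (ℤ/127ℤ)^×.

6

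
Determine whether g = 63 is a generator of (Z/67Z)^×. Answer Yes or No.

Yes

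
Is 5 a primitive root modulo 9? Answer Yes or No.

Yes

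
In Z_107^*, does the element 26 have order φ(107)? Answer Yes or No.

Yes

φ(107) = 107 − 1 = 106 = 2 · 53.
26 is a primitive root mod 107 iff 26^(φ(107)/q) ≢ 1 for every prime q | φ(107), i.e. q ∈ {2, 53}.
26^53 ≡ 106 (mod 107)  [q = 2: ≢ 1 ✓]
26^2 ≡ 34 (mod 107)  [q = 53: ≢ 1 ✓]
Every test exponent gives a nontrivial residue, hence 26 generates the full group.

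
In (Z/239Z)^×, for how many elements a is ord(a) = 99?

0

φ(239) = 239 − 1 = 238 = 2 · 7 · 17.
(Z/239Z)^× is cyclic (|G| = 238); a cyclic group of order m has exactly φ(d) elements of each order d | m, and none otherwise.
Here 238 is not a multiple of 99, so there are no elements of order 99.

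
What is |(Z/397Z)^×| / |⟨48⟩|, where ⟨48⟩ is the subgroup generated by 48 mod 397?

2

ord(48) | φ(397) = 397 − 1 = 396 = 2^2 · 3^2 · 11.
Divisors of 396: 1, 2, 3, 4, 6, 9, 11, 12, 18, 22, 33, 36, 44, 66, 99, 132, 198, 396.
Compute 48^d (mod 397) for the divisors d until we hit 1:
48^1 ≡ 48 (mod 397)
48^2 ≡ 319 (mod 397)
48^3 ≡ 226 (mod 397)
48^4 ≡ 129 (mod 397)
48^6 ≡ 260 (mod 397)
48^9 ≡ 4 (mod 397)
48^11 ≡ 85 (mod 397)
48^12 ≡ 110 (mod 397)
48^18 ≡ 16 (mod 397)
48^22 ≡ 79 (mod 397)
48^33 ≡ 363 (mod 397)
48^36 ≡ 256 (mod 397)
48^44 ≡ 286 (mod 397)
48^66 ≡ 362 (mod 397)
48^99 ≡ 396 (mod 397)
48^132 ≡ 34 (mod 397)
48^198 ≡ 1 (mod 397) ✓
Thus |⟨48⟩| = ord(48) = 198.
Index = |(Z/397Z)^×| / |⟨48⟩| = 396 / 198 = 2.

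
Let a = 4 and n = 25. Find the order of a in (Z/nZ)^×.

10

By Lagrange's theorem, ord_25(4) divides φ(25) = φ(5^2) = 5·(5−1) = 20 = 2^2 · 5.
Divisors of 20: 1, 2, 4, 5, 10, 20.
Check 4^d mod 25 for each divisor in increasing order:
4^1 ≡ 4 (mod 25)
4^2 ≡ 16 (mod 25)
4^4 ≡ 6 (mod 25)
4^5 ≡ 24 (mod 25)
4^10 ≡ 1 (mod 25) ✓
Hence ord(4) = 10.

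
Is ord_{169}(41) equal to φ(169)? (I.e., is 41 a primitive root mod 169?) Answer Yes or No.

φ(169) = φ(13^2) = 13·(13−1) = 156 = 2^2 · 3 · 13.
An element g generates (Z/169Z)^× iff g^(156/q) ≢ 1 (mod 169) for each prime q ∈ {2, 3, 13}.
41^78 ≡ 168 (mod 169)  [q = 2: ≢ 1 ✓]
41^52 ≡ 146 (mod 169)  [q = 3: ≢ 1 ✓]
41^12 ≡ 105 (mod 169)  [q = 13: ≢ 1 ✓]
None equal 1, so ord_169(41) = 156: 41 is a primitive root.

Yes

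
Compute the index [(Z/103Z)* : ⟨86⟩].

1

By Lagrange's theorem, ord_103(86) divides φ(103) = 103 − 1 = 102 = 2 · 3 · 17.
Divisors of 102: 1, 2, 3, 6, 17, 34, 51, 102.
Evaluate successive powers at the divisors of 102:
86^1 ≡ 86 (mod 103)
86^2 ≡ 83 (mod 103)
86^3 ≡ 31 (mod 103)
86^6 ≡ 34 (mod 103)
86^17 ≡ 57 (mod 103)
86^34 ≡ 56 (mod 103)
86^51 ≡ 102 (mod 103)
86^102 ≡ 1 (mod 103) ✓
Thus |⟨86⟩| = ord(86) = 102.
[(Z/103Z)^× : ⟨86⟩] = 102/102 = 1.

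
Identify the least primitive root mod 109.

φ(109) = 109 − 1 = 108 = 2^2 · 3^3.
g is a primitive root iff g^(108/q) ≢ 1 (mod 109) for each prime q ∈ {2, 3}.
g = 2: 2^54 ≡ 108; 2^36 ≡ 1 — hits 1, so not a primitive root.
g = 3: 3^54 ≡ 1 — hits 1, so not a primitive root.
g = 4: 4^54 ≡ 1 — hits 1, so not a primitive root.
g = 5: 5^54 ≡ 1 — hits 1, so not a primitive root.
g = 6: 6^54 ≡ 108; 6^36 ≡ 63 — none is 1, so 6 is a primitive root.
Hence the least primitive root of 109 is 6.

6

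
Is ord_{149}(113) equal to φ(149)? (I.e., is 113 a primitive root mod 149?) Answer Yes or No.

φ(149) = 149 − 1 = 148 = 2^2 · 37.
Test 113^(148/q) mod 149 for each prime factor q of 148:
113^74 ≡ 1 (mod 149)  [q = 2: ≡ 1 ✗]
113^4 ≡ 88 (mod 149)  [q = 37: ≢ 1 ✓]
Since 113^74 ≡ 1, the order of 113 divides 74 < 148, so 113 is not a primitive root.

No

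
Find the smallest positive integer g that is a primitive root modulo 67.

φ(67) = 67 − 1 = 66 = 2 · 3 · 11.
g is a primitive root iff g^(66/q) ≢ 1 (mod 67) for each prime q ∈ {2, 3, 11}.
g = 2: 2^33 ≡ 66; 2^22 ≡ 37; 2^6 ≡ 64 — none is 1, so 2 is a primitive root.
So 2 is the smallest generator of (Z/67Z)^×.

2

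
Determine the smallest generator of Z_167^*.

5

φ(167) = 167 − 1 = 166 = 2 · 83.
Test candidates g = 2, 3, … against the prime factors q ∈ {2, 83} of φ(167): g is a generator iff g^(166/q) ≢ 1 for every such q.
g = 2: 2^83 ≡ 1 — hits 1, so not a primitive root.
g = 3: 3^83 ≡ 1 — hits 1, so not a primitive root.
g = 4: 4^83 ≡ 1 — hits 1, so not a primitive root.
g = 5: 5^83 ≡ 166; 5^2 ≡ 25 — none is 1, so 5 is a primitive root.
Hence the least primitive root of 167 is 5.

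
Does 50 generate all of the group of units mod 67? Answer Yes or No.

Yes

φ(67) = 67 − 1 = 66 = 2 · 3 · 11.
50 is a primitive root mod 67 iff 50^(φ(67)/q) ≢ 1 for every prime q | φ(67), i.e. q ∈ {2, 3, 11}.
50^33 ≡ 66 (mod 67)  [q = 2: ≢ 1 ✓]
50^22 ≡ 37 (mod 67)  [q = 3: ≢ 1 ✓]
50^6 ≡ 15 (mod 67)  [q = 11: ≢ 1 ✓]
Every test exponent gives a nontrivial residue, hence 50 generates the full group.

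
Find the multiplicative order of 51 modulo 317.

79

Since 51 ∈ (Z/317Z)^×, its order divides φ(317) = 317 − 1 = 316 = 2^2 · 79.
Divisors of 316: 1, 2, 4, 79, 158, 316.
Compute 51^d (mod 317) for the divisors d until we hit 1:
51^1 ≡ 51
51^2 ≡ 65
51^4 ≡ 104
51^79 ≡ 1
So ord_317(51) = 79.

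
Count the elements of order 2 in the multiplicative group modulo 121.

1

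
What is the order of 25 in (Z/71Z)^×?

5

By Lagrange's theorem, ord_71(25) divides φ(71) = 71 − 1 = 70 = 2 · 5 · 7.
Divisors of 70: 1, 2, 5, 7, 10, 14, 35, 70.
Check 25^d mod 71 for each divisor in increasing order:
25^1 ≡ 25 (mod 71)
25^2 ≡ 57 (mod 71)
25^5 ≡ 1 (mod 71) ✓
The smallest such exponent is 5, so the order of 25 is 5.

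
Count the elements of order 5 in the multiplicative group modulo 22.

4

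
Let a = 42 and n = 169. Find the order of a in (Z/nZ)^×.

39

ord(42) | φ(169) = φ(13^2) = 13·(13−1) = 156 = 2^2 · 3 · 13.
Divisors of 156: 1, 2, 3, 4, 6, 12, 13, 26, 39, 52, 78, 156.
Compute 42^d (mod 169) for the divisors d until we hit 1:
42^1 ≡ 42
42^2 ≡ 74
42^3 ≡ 66
42^4 ≡ 68
42^6 ≡ 131
42^12 ≡ 92
42^13 ≡ 146
42^26 ≡ 22
42^39 ≡ 1
The smallest such exponent is 39, so the order of 42 is 39.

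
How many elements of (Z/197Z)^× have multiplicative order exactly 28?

12

φ(197) = 197 − 1 = 196 = 2^2 · 7^2.
Since (Z/197Z)^× is cyclic of order 196, the number of elements of order d is φ(d) when d | 196 and 0 otherwise.
28 = 2^2 · 7 divides 196, and φ(28) = 12.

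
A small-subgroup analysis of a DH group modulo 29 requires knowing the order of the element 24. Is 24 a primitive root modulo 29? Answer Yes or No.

No

φ(29) = 29 − 1 = 28 = 2^2 · 7.
Test 24^(28/q) mod 29 for each prime factor q of 28:
24^14 ≡ 1 (mod 29)  [q = 2: ≡ 1 ✗]
24^4 ≡ 16 (mod 29)  [q = 7: ≢ 1 ✓]
24^14 ≡ 1 shows ord(24) | 14, strictly less than φ(29); not a primitive root.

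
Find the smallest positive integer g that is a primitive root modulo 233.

3

φ(233) = 233 − 1 = 232 = 2^3 · 29.
Test candidates g = 2, 3, … against the prime factors q ∈ {2, 29} of φ(233): g is a generator iff g^(232/q) ≢ 1 for every such q.
g = 2: 2^116 ≡ 1 — hits 1, so not a primitive root.
g = 3: 3^116 ≡ 232; 3^8 ≡ 37 — none is 1, so 3 is a primitive root.
Hence the least primitive root of 233 is 3.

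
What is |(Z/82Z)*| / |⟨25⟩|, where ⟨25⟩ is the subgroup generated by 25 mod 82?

4

ord(25) | φ(82) = φ(2)·φ(41) = 1·40 = 40 = 2^3 · 5.
Divisors of 40: 1, 2, 4, 5, 8, 10, 20, 40.
Check 25^d mod 82 for each divisor in increasing order:
25^1 ≡ 25 (mod 82)
25^2 ≡ 51 (mod 82)
25^4 ≡ 59 (mod 82)
25^5 ≡ 81 (mod 82)
25^8 ≡ 37 (mod 82)
25^10 ≡ 1 (mod 82) ✓
Thus |⟨25⟩| = ord(25) = 10.
[(Z/82Z)^× : ⟨25⟩] = 40/10 = 4.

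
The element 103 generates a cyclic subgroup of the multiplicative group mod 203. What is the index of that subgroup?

4

By Lagrange's theorem, ord_203(103) divides φ(203) = φ(7·29) = (7−1)·(29−1) = 6·28 = 168 = 2^3 · 3 · 7.
Divisors of 168: 1, 2, 3, 4, 6, 7, 8, 12, 14, 21, 24, 28, 42, 56, 84, 168.
Evaluate successive powers at the divisors of 168:
103^1 ≡ 103 (mod 203)
103^2 ≡ 53 (mod 203)
103^3 ≡ 181 (mod 203)
103^4 ≡ 170 (mod 203)
103^6 ≡ 78 (mod 203)
103^7 ≡ 117 (mod 203)
103^8 ≡ 74 (mod 203)
103^12 ≡ 197 (mod 203)
103^14 ≡ 88 (mod 203)
103^21 ≡ 146 (mod 203)
103^24 ≡ 36 (mod 203)
103^28 ≡ 30 (mod 203)
103^42 ≡ 1 (mod 203) ✓
Thus |⟨103⟩| = ord(103) = 42.
[(Z/203Z)^× : ⟨103⟩] = 168/42 = 4.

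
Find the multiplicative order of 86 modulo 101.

100

The order of 86 must divide φ(101) = 101 − 1 = 100 = 2^2 · 5^2.
Divisors of 100: 1, 2, 4, 5, 10, 20, 25, 50, 100.
Check 86^d mod 101 for each divisor in increasing order:
86^1 ≡ 86 (mod 101)
86^2 ≡ 23 (mod 101)
86^4 ≡ 24 (mod 101)
86^5 ≡ 44 (mod 101)
86^10 ≡ 17 (mod 101)
86^20 ≡ 87 (mod 101)
86^25 ≡ 91 (mod 101)
86^50 ≡ 100 (mod 101)
86^100 ≡ 1 (mod 101) ✓
The smallest such exponent is 100, so the order of 86 is 100.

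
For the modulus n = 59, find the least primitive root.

2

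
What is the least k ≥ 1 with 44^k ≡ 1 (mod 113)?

Since 44 ∈ (Z/113Z)^×, its order divides φ(113) = 113 − 1 = 112 = 2^4 · 7.
Divisors of 112: 1, 2, 4, 7, 8, 14, 16, 28, 56, 112.
Evaluate successive powers at the divisors of 112:
44^1 ≡ 44
44^2 ≡ 15
44^4 ≡ 112
44^7 ≡ 18
44^8 ≡ 1
So ord_113(44) = 8.

8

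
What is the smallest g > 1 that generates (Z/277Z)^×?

φ(277) = 277 − 1 = 276 = 2^2 · 3 · 23.
g is a primitive root iff g^(276/q) ≢ 1 (mod 277) for each prime q ∈ {2, 3, 23}.
g = 2: 2^138 ≡ 276; 2^92 ≡ 1 — hits 1, so not a primitive root.
g = 3: 3^138 ≡ 1 — hits 1, so not a primitive root.
g = 4: 4^138 ≡ 1 — hits 1, so not a primitive root.
g = 5: 5^138 ≡ 276; 5^92 ≡ 116; 5^12 ≡ 27 — none is 1, so 5 is a primitive root.
So 5 is the smallest generator of (Z/277Z)^×.

5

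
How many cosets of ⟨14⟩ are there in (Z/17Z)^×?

1

Since 14 ∈ (Z/17Z)^×, its order divides φ(17) = 17 − 1 = 16 = 2^4.
Divisors of 16: 1, 2, 4, 8, 16.
Check 14^d mod 17 for each divisor in increasing order:
14^1 ≡ 14 (mod 17)
14^2 ≡ 9 (mod 17)
14^4 ≡ 13 (mod 17)
14^8 ≡ 16 (mod 17)
14^16 ≡ 1 (mod 17) ✓
So ord_17(14) = 16, hence |⟨14⟩| = 16.
The index is φ(17) / ord(14) = 16 / 16 = 1.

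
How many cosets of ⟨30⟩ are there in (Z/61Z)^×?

Since 30 ∈ (Z/61Z)^×, its order divides φ(61) = 61 − 1 = 60 = 2^2 · 3 · 5.
Divisors of 60: 1, 2, 3, 4, 5, 6, 10, 12, 15, 20, 30, 60.
Evaluate successive powers at the divisors of 60:
30^1 ≡ 30 (mod 61)
30^2 ≡ 46 (mod 61)
30^3 ≡ 38 (mod 61)
30^4 ≡ 42 (mod 61)
30^5 ≡ 40 (mod 61)
30^6 ≡ 41 (mod 61)
30^10 ≡ 14 (mod 61)
30^12 ≡ 34 (mod 61)
30^15 ≡ 11 (mod 61)
30^20 ≡ 13 (mod 61)
30^30 ≡ 60 (mod 61)
30^60 ≡ 1 (mod 61) ✓
So ord_61(30) = 60, hence |⟨30⟩| = 60.
Index = |(Z/61Z)^×| / |⟨30⟩| = 60 / 60 = 1.

1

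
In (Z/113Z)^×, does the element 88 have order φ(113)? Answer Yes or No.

φ(113) = 113 − 1 = 112 = 2^4 · 7.
It suffices to check that the order of 88 is not a proper divisor of 112: compute 88^(112/q) for q ∈ {2, 7}.
88^56 ≡ 1 (mod 113)  [q = 2: ≡ 1 ✗]
88^16 ≡ 109 (mod 113)  [q = 7: ≢ 1 ✓]
Since 88^56 ≡ 1, the order of 88 divides 56 < 112, so 88 is not a primitive root.

No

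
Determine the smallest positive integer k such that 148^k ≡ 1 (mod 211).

By Lagrange's theorem, ord_211(148) divides φ(211) = 211 − 1 = 210 = 2 · 3 · 5 · 7.
Divisors of 210: 1, 2, 3, 5, 6, 7, 10, 14, 15, 21, 30, 35, 42, 70, 105, 210.
Test each divisor d:
148^1 ≡ 148
148^2 ≡ 171
148^3 ≡ 199
148^5 ≡ 58
148^6 ≡ 144
148^7 ≡ 1
Therefore the multiplicative order of 148 modulo 211 is 7.

7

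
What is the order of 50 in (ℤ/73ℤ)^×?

Since 50 ∈ (Z/73Z)^×, its order divides φ(73) = 73 − 1 = 72 = 2^3 · 3^2.
Divisors of 72: 1, 2, 3, 4, 6, 8, 9, 12, 18, 24, 36, 72.
Check 50^d mod 73 for each divisor in increasing order:
50^1 ≡ 50 (mod 73)
50^2 ≡ 18 (mod 73)
50^3 ≡ 24 (mod 73)
50^4 ≡ 32 (mod 73)
50^6 ≡ 65 (mod 73)
50^8 ≡ 2 (mod 73)
50^9 ≡ 27 (mod 73)
50^12 ≡ 64 (mod 73)
50^18 ≡ 72 (mod 73)
50^24 ≡ 8 (mod 73)
50^36 ≡ 1 (mod 73) ✓
So ord_73(50) = 36.

36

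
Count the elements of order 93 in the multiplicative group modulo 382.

0

φ(382) = φ(2)·φ(191) = 1·190 = 190 = 2 · 5 · 19.
(Z/382Z)^× is cyclic (|G| = 190); a cyclic group of order m has exactly φ(d) elements of each order d | m, and none otherwise.
93 does not divide 190, so no element of (Z/382Z)^× has order 93.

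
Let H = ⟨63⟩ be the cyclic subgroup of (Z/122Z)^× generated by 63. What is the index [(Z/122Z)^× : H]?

1

By Lagrange's theorem, ord_122(63) divides φ(122) = φ(2)·φ(61) = 1·60 = 60 = 2^2 · 3 · 5.
Divisors of 60: 1, 2, 3, 4, 5, 6, 10, 12, 15, 20, 30, 60.
Compute 63^d (mod 122) for the divisors d until we hit 1:
63^1 ≡ 63 (mod 122)
63^2 ≡ 65 (mod 122)
63^3 ≡ 69 (mod 122)
63^4 ≡ 77 (mod 122)
63^5 ≡ 93 (mod 122)
63^6 ≡ 3 (mod 122)
63^10 ≡ 109 (mod 122)
63^12 ≡ 9 (mod 122)
63^15 ≡ 11 (mod 122)
63^20 ≡ 47 (mod 122)
63^30 ≡ 121 (mod 122)
63^60 ≡ 1 (mod 122) ✓
So ord_122(63) = 60, hence |⟨63⟩| = 60.
[(Z/122Z)^× : ⟨63⟩] = 60/60 = 1.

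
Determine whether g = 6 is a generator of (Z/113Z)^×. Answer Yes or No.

φ(113) = 113 − 1 = 112 = 2^4 · 7.
6 is a primitive root mod 113 iff 6^(φ(113)/q) ≢ 1 for every prime q | φ(113), i.e. q ∈ {2, 7}.
6^56 ≡ 112 (mod 113)  [q = 2: ≢ 1 ✓]
6^16 ≡ 30 (mod 113)  [q = 7: ≢ 1 ✓]
None equal 1, so ord_113(6) = 112: 6 is a primitive root.

Yes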